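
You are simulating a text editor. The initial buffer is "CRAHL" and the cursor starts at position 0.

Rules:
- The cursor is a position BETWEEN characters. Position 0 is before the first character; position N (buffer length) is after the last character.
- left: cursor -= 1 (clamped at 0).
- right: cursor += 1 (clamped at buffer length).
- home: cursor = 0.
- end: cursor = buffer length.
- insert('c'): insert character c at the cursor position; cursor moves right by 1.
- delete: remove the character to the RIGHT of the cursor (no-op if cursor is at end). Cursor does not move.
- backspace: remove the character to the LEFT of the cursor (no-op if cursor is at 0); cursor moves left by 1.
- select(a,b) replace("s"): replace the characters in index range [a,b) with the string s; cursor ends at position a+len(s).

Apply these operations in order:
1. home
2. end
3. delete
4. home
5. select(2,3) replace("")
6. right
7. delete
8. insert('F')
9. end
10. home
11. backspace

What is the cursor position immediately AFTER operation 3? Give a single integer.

Answer: 5

Derivation:
After op 1 (home): buf='CRAHL' cursor=0
After op 2 (end): buf='CRAHL' cursor=5
After op 3 (delete): buf='CRAHL' cursor=5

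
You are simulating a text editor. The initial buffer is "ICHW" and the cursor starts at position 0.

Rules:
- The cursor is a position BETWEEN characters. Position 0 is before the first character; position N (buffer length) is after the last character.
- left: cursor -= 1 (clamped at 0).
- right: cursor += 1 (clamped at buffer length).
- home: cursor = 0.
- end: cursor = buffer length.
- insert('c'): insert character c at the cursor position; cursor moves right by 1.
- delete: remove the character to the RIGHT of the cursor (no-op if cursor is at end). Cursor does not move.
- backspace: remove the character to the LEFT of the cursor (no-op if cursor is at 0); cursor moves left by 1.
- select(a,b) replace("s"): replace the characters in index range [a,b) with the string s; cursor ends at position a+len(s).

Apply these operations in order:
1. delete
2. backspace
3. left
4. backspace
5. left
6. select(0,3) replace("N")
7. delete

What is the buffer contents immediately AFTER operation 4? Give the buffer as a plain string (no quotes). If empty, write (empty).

Answer: CHW

Derivation:
After op 1 (delete): buf='CHW' cursor=0
After op 2 (backspace): buf='CHW' cursor=0
After op 3 (left): buf='CHW' cursor=0
After op 4 (backspace): buf='CHW' cursor=0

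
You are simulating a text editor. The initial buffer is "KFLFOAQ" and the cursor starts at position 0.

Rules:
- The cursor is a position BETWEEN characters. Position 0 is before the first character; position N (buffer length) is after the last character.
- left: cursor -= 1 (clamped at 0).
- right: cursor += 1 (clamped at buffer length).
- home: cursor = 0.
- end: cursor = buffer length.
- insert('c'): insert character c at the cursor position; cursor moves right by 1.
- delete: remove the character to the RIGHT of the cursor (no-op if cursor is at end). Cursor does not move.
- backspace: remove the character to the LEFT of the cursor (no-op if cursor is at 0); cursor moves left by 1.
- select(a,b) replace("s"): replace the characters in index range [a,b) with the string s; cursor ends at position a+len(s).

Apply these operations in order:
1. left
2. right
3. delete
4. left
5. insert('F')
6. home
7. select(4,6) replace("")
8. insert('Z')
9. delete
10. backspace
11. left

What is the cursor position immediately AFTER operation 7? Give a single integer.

After op 1 (left): buf='KFLFOAQ' cursor=0
After op 2 (right): buf='KFLFOAQ' cursor=1
After op 3 (delete): buf='KLFOAQ' cursor=1
After op 4 (left): buf='KLFOAQ' cursor=0
After op 5 (insert('F')): buf='FKLFOAQ' cursor=1
After op 6 (home): buf='FKLFOAQ' cursor=0
After op 7 (select(4,6) replace("")): buf='FKLFQ' cursor=4

Answer: 4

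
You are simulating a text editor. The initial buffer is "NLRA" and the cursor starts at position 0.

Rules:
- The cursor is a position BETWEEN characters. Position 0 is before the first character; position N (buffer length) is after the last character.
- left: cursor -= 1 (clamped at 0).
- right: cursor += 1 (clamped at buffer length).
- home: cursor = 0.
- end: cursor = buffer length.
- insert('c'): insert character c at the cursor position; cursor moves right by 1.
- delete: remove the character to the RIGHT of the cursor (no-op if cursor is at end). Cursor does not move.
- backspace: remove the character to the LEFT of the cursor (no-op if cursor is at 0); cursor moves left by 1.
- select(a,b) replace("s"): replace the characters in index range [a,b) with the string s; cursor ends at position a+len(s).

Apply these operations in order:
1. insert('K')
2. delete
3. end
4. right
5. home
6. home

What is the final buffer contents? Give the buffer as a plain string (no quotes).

After op 1 (insert('K')): buf='KNLRA' cursor=1
After op 2 (delete): buf='KLRA' cursor=1
After op 3 (end): buf='KLRA' cursor=4
After op 4 (right): buf='KLRA' cursor=4
After op 5 (home): buf='KLRA' cursor=0
After op 6 (home): buf='KLRA' cursor=0

Answer: KLRA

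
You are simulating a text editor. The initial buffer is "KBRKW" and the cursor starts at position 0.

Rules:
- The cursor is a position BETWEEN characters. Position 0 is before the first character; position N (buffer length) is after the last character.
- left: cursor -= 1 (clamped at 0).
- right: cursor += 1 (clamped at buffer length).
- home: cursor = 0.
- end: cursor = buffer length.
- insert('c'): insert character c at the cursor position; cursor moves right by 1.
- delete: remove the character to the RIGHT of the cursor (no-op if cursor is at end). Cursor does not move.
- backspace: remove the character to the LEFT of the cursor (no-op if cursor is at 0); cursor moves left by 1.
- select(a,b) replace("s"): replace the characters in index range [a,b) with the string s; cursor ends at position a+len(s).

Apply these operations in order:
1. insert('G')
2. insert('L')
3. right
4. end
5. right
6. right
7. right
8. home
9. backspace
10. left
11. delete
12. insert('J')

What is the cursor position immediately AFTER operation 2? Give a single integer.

After op 1 (insert('G')): buf='GKBRKW' cursor=1
After op 2 (insert('L')): buf='GLKBRKW' cursor=2

Answer: 2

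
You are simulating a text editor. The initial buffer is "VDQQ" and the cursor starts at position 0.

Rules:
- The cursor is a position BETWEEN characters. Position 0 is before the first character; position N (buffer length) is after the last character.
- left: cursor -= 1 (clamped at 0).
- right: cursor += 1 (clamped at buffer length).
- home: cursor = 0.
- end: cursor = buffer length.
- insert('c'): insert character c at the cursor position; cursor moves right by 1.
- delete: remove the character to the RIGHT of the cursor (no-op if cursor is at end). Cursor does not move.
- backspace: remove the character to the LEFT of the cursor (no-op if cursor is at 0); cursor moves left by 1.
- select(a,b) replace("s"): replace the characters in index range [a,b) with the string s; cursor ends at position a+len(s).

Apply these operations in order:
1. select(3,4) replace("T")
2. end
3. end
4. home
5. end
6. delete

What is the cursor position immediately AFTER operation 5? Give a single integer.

Answer: 4

Derivation:
After op 1 (select(3,4) replace("T")): buf='VDQT' cursor=4
After op 2 (end): buf='VDQT' cursor=4
After op 3 (end): buf='VDQT' cursor=4
After op 4 (home): buf='VDQT' cursor=0
After op 5 (end): buf='VDQT' cursor=4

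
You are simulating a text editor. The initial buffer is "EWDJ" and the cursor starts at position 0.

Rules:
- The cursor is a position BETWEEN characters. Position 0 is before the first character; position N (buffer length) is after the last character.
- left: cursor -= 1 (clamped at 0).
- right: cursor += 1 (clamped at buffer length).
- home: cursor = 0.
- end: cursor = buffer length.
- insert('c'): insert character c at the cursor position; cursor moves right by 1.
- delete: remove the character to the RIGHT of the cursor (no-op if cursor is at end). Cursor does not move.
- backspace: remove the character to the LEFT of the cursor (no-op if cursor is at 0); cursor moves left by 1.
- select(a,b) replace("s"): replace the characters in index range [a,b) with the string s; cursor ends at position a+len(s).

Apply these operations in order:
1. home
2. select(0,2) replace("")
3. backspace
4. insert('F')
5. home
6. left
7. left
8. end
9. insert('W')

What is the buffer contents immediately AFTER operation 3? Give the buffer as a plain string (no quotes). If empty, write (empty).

Answer: DJ

Derivation:
After op 1 (home): buf='EWDJ' cursor=0
After op 2 (select(0,2) replace("")): buf='DJ' cursor=0
After op 3 (backspace): buf='DJ' cursor=0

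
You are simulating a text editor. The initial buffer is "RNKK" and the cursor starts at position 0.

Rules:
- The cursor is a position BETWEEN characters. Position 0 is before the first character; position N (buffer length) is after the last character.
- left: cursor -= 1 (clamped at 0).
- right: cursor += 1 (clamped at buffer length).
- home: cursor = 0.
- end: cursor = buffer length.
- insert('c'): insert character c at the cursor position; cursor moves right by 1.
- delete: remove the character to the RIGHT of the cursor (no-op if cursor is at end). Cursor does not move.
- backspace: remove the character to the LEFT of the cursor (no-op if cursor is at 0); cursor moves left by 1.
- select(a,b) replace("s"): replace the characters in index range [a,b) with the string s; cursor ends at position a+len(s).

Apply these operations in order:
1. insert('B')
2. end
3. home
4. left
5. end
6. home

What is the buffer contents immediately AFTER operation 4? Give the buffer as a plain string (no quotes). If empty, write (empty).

After op 1 (insert('B')): buf='BRNKK' cursor=1
After op 2 (end): buf='BRNKK' cursor=5
After op 3 (home): buf='BRNKK' cursor=0
After op 4 (left): buf='BRNKK' cursor=0

Answer: BRNKK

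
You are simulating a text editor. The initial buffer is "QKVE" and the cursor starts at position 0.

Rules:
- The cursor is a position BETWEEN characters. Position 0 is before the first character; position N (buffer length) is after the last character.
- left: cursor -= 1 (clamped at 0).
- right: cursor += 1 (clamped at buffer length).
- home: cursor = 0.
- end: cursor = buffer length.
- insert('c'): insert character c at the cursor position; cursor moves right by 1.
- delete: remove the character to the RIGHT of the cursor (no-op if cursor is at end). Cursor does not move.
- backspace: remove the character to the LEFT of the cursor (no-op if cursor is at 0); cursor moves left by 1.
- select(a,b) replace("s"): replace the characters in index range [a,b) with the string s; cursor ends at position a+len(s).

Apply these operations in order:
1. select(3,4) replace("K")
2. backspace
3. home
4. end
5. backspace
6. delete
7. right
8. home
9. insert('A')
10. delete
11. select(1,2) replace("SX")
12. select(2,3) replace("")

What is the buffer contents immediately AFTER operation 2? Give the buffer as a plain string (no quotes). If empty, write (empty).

Answer: QKV

Derivation:
After op 1 (select(3,4) replace("K")): buf='QKVK' cursor=4
After op 2 (backspace): buf='QKV' cursor=3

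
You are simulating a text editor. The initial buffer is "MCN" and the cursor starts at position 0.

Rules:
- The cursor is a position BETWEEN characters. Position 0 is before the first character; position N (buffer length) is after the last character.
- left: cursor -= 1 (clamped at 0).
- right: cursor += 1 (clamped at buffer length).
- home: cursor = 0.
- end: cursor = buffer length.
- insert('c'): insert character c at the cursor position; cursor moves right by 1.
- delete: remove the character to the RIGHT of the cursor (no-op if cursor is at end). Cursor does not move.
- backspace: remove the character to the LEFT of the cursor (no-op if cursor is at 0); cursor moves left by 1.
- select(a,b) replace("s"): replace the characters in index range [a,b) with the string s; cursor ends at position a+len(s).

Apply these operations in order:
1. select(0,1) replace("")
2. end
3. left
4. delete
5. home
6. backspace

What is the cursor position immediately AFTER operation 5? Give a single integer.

After op 1 (select(0,1) replace("")): buf='CN' cursor=0
After op 2 (end): buf='CN' cursor=2
After op 3 (left): buf='CN' cursor=1
After op 4 (delete): buf='C' cursor=1
After op 5 (home): buf='C' cursor=0

Answer: 0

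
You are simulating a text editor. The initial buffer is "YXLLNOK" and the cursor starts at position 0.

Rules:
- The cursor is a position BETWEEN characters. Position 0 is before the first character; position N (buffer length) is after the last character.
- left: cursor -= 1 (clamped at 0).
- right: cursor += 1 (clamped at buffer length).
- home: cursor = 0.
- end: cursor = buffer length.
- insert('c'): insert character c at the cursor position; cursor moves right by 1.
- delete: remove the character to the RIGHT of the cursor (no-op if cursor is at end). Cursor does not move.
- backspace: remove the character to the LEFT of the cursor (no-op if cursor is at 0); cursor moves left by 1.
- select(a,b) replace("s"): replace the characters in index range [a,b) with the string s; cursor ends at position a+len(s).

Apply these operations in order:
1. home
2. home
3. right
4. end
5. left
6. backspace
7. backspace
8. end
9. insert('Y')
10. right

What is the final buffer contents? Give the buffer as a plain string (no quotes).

Answer: YXLLKY

Derivation:
After op 1 (home): buf='YXLLNOK' cursor=0
After op 2 (home): buf='YXLLNOK' cursor=0
After op 3 (right): buf='YXLLNOK' cursor=1
After op 4 (end): buf='YXLLNOK' cursor=7
After op 5 (left): buf='YXLLNOK' cursor=6
After op 6 (backspace): buf='YXLLNK' cursor=5
After op 7 (backspace): buf='YXLLK' cursor=4
After op 8 (end): buf='YXLLK' cursor=5
After op 9 (insert('Y')): buf='YXLLKY' cursor=6
After op 10 (right): buf='YXLLKY' cursor=6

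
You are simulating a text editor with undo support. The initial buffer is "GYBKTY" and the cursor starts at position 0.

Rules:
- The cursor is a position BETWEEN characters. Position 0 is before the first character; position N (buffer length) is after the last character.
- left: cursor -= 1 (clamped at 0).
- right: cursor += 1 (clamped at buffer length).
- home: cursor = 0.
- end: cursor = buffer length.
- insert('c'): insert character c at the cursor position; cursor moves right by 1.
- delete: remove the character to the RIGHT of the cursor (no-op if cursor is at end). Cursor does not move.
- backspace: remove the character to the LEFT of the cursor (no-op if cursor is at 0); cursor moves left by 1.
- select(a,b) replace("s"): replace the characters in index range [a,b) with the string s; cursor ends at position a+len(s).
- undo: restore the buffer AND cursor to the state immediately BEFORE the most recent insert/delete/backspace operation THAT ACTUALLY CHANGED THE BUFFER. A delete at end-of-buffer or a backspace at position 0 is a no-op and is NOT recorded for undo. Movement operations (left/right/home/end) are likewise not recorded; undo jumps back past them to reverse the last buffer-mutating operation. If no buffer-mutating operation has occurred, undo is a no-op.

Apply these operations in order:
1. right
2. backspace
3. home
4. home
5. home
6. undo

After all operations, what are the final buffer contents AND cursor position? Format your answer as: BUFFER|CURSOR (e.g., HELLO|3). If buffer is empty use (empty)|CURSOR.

After op 1 (right): buf='GYBKTY' cursor=1
After op 2 (backspace): buf='YBKTY' cursor=0
After op 3 (home): buf='YBKTY' cursor=0
After op 4 (home): buf='YBKTY' cursor=0
After op 5 (home): buf='YBKTY' cursor=0
After op 6 (undo): buf='GYBKTY' cursor=1

Answer: GYBKTY|1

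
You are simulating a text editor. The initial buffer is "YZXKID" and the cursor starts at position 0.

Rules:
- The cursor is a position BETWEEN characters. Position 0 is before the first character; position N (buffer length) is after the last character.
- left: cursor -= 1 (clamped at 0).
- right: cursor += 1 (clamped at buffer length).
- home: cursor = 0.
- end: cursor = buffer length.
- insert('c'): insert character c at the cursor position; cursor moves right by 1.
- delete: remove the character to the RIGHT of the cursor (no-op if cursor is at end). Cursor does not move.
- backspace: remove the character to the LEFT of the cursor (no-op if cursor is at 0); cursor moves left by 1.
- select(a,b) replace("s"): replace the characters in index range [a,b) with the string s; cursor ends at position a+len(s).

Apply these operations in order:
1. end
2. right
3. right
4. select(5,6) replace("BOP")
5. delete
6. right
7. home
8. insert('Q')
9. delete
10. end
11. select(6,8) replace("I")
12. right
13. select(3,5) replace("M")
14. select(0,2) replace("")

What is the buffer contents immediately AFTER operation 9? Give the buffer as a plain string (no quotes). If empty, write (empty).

Answer: QZXKIBOP

Derivation:
After op 1 (end): buf='YZXKID' cursor=6
After op 2 (right): buf='YZXKID' cursor=6
After op 3 (right): buf='YZXKID' cursor=6
After op 4 (select(5,6) replace("BOP")): buf='YZXKIBOP' cursor=8
After op 5 (delete): buf='YZXKIBOP' cursor=8
After op 6 (right): buf='YZXKIBOP' cursor=8
After op 7 (home): buf='YZXKIBOP' cursor=0
After op 8 (insert('Q')): buf='QYZXKIBOP' cursor=1
After op 9 (delete): buf='QZXKIBOP' cursor=1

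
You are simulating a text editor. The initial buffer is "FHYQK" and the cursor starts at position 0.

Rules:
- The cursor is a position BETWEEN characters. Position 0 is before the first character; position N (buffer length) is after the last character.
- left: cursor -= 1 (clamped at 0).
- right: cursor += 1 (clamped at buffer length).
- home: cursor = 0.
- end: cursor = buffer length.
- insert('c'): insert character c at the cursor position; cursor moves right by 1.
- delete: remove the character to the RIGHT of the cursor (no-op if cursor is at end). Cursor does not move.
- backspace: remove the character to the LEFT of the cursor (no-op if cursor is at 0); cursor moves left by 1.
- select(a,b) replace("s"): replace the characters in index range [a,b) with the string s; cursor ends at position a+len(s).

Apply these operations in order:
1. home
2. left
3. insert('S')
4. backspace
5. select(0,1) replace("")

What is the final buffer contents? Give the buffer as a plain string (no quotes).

Answer: HYQK

Derivation:
After op 1 (home): buf='FHYQK' cursor=0
After op 2 (left): buf='FHYQK' cursor=0
After op 3 (insert('S')): buf='SFHYQK' cursor=1
After op 4 (backspace): buf='FHYQK' cursor=0
After op 5 (select(0,1) replace("")): buf='HYQK' cursor=0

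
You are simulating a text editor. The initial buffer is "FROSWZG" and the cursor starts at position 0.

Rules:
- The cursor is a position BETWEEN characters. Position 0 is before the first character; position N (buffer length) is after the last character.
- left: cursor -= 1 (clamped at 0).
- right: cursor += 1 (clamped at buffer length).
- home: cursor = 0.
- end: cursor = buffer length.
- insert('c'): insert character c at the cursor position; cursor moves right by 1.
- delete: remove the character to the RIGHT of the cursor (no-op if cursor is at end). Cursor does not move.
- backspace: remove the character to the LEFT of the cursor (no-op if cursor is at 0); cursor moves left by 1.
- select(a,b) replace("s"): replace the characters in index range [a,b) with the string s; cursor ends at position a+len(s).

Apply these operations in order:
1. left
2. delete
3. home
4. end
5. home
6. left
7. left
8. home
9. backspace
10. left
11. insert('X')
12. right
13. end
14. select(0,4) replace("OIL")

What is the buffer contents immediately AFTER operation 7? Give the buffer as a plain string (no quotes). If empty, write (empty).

Answer: ROSWZG

Derivation:
After op 1 (left): buf='FROSWZG' cursor=0
After op 2 (delete): buf='ROSWZG' cursor=0
After op 3 (home): buf='ROSWZG' cursor=0
After op 4 (end): buf='ROSWZG' cursor=6
After op 5 (home): buf='ROSWZG' cursor=0
After op 6 (left): buf='ROSWZG' cursor=0
After op 7 (left): buf='ROSWZG' cursor=0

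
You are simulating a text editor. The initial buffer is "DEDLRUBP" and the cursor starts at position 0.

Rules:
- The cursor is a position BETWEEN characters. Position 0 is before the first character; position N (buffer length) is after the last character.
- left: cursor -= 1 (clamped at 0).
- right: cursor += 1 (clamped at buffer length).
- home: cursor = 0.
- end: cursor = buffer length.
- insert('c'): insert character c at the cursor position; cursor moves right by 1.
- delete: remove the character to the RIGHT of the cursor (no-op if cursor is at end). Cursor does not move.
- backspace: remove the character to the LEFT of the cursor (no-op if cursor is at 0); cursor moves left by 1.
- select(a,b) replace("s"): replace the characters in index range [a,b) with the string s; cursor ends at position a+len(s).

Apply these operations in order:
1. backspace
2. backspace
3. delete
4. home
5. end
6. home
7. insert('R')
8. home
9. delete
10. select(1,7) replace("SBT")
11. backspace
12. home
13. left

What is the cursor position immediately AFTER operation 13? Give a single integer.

After op 1 (backspace): buf='DEDLRUBP' cursor=0
After op 2 (backspace): buf='DEDLRUBP' cursor=0
After op 3 (delete): buf='EDLRUBP' cursor=0
After op 4 (home): buf='EDLRUBP' cursor=0
After op 5 (end): buf='EDLRUBP' cursor=7
After op 6 (home): buf='EDLRUBP' cursor=0
After op 7 (insert('R')): buf='REDLRUBP' cursor=1
After op 8 (home): buf='REDLRUBP' cursor=0
After op 9 (delete): buf='EDLRUBP' cursor=0
After op 10 (select(1,7) replace("SBT")): buf='ESBT' cursor=4
After op 11 (backspace): buf='ESB' cursor=3
After op 12 (home): buf='ESB' cursor=0
After op 13 (left): buf='ESB' cursor=0

Answer: 0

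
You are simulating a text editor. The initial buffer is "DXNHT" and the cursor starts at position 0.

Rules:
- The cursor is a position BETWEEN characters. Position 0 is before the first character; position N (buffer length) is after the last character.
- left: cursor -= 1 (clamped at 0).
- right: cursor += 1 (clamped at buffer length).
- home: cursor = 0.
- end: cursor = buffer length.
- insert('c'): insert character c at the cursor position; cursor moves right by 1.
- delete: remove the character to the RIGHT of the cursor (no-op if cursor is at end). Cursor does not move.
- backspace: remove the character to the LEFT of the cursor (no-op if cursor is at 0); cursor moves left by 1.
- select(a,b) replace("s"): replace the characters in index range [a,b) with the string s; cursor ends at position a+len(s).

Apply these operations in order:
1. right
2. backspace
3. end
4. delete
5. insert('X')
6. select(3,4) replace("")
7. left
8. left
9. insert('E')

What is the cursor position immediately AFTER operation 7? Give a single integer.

After op 1 (right): buf='DXNHT' cursor=1
After op 2 (backspace): buf='XNHT' cursor=0
After op 3 (end): buf='XNHT' cursor=4
After op 4 (delete): buf='XNHT' cursor=4
After op 5 (insert('X')): buf='XNHTX' cursor=5
After op 6 (select(3,4) replace("")): buf='XNHX' cursor=3
After op 7 (left): buf='XNHX' cursor=2

Answer: 2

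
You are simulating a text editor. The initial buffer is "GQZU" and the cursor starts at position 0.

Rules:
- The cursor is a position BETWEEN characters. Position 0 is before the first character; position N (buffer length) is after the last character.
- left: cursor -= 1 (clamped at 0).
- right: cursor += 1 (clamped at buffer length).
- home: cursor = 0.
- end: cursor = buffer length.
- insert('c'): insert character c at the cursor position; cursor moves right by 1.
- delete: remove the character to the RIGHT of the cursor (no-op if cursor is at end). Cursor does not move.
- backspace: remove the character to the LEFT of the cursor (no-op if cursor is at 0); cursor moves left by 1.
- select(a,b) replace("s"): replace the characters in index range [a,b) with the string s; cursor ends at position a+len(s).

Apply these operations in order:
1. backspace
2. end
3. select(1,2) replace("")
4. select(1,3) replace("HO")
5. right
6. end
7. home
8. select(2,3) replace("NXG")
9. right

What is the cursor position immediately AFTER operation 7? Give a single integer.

Answer: 0

Derivation:
After op 1 (backspace): buf='GQZU' cursor=0
After op 2 (end): buf='GQZU' cursor=4
After op 3 (select(1,2) replace("")): buf='GZU' cursor=1
After op 4 (select(1,3) replace("HO")): buf='GHO' cursor=3
After op 5 (right): buf='GHO' cursor=3
After op 6 (end): buf='GHO' cursor=3
After op 7 (home): buf='GHO' cursor=0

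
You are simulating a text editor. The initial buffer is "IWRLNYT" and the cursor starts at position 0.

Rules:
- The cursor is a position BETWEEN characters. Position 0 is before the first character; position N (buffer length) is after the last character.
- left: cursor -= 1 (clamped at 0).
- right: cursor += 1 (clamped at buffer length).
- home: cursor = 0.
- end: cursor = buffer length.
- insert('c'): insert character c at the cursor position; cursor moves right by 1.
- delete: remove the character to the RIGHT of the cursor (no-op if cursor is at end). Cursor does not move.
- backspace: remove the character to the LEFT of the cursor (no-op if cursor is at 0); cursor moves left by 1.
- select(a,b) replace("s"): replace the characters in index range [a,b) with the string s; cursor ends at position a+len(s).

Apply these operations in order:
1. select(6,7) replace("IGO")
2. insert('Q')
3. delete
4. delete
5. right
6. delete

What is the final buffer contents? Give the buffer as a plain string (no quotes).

Answer: IWRLNYIGOQ

Derivation:
After op 1 (select(6,7) replace("IGO")): buf='IWRLNYIGO' cursor=9
After op 2 (insert('Q')): buf='IWRLNYIGOQ' cursor=10
After op 3 (delete): buf='IWRLNYIGOQ' cursor=10
After op 4 (delete): buf='IWRLNYIGOQ' cursor=10
After op 5 (right): buf='IWRLNYIGOQ' cursor=10
After op 6 (delete): buf='IWRLNYIGOQ' cursor=10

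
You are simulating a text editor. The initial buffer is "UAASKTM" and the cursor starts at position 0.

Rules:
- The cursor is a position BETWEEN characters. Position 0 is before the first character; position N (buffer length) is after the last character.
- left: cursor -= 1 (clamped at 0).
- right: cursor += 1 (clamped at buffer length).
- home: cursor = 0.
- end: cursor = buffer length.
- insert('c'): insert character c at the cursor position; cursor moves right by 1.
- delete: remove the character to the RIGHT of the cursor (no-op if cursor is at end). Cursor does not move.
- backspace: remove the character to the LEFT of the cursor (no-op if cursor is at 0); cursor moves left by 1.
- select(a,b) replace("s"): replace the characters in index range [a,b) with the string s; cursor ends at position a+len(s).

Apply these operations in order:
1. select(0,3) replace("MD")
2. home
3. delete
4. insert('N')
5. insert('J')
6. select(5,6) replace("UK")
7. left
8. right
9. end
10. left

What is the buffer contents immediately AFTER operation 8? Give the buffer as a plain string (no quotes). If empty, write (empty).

Answer: NJDSKUKM

Derivation:
After op 1 (select(0,3) replace("MD")): buf='MDSKTM' cursor=2
After op 2 (home): buf='MDSKTM' cursor=0
After op 3 (delete): buf='DSKTM' cursor=0
After op 4 (insert('N')): buf='NDSKTM' cursor=1
After op 5 (insert('J')): buf='NJDSKTM' cursor=2
After op 6 (select(5,6) replace("UK")): buf='NJDSKUKM' cursor=7
After op 7 (left): buf='NJDSKUKM' cursor=6
After op 8 (right): buf='NJDSKUKM' cursor=7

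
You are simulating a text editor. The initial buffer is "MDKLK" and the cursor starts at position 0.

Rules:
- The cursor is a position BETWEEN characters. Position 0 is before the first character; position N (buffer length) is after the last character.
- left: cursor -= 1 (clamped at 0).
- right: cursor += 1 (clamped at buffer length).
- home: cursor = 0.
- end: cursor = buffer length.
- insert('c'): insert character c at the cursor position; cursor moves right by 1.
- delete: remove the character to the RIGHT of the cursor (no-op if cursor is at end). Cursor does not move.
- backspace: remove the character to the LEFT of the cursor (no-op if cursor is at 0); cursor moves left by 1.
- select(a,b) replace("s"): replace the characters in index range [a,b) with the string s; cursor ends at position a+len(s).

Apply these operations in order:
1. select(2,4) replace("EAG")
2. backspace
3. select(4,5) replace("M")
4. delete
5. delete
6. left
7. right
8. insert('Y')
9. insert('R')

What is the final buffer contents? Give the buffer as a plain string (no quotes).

After op 1 (select(2,4) replace("EAG")): buf='MDEAGK' cursor=5
After op 2 (backspace): buf='MDEAK' cursor=4
After op 3 (select(4,5) replace("M")): buf='MDEAM' cursor=5
After op 4 (delete): buf='MDEAM' cursor=5
After op 5 (delete): buf='MDEAM' cursor=5
After op 6 (left): buf='MDEAM' cursor=4
After op 7 (right): buf='MDEAM' cursor=5
After op 8 (insert('Y')): buf='MDEAMY' cursor=6
After op 9 (insert('R')): buf='MDEAMYR' cursor=7

Answer: MDEAMYR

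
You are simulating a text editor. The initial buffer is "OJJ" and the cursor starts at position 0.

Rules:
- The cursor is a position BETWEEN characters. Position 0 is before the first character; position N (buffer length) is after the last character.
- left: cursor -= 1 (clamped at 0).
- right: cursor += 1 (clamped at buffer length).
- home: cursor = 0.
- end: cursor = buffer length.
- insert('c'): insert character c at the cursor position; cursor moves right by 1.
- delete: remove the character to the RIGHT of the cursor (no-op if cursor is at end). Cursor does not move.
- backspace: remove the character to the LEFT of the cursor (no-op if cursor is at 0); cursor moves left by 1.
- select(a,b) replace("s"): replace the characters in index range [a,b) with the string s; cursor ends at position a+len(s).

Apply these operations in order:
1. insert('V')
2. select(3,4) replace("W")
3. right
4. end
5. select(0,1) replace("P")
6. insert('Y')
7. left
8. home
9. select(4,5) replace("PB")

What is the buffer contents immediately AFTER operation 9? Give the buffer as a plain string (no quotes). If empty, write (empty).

Answer: PYOJPB

Derivation:
After op 1 (insert('V')): buf='VOJJ' cursor=1
After op 2 (select(3,4) replace("W")): buf='VOJW' cursor=4
After op 3 (right): buf='VOJW' cursor=4
After op 4 (end): buf='VOJW' cursor=4
After op 5 (select(0,1) replace("P")): buf='POJW' cursor=1
After op 6 (insert('Y')): buf='PYOJW' cursor=2
After op 7 (left): buf='PYOJW' cursor=1
After op 8 (home): buf='PYOJW' cursor=0
After op 9 (select(4,5) replace("PB")): buf='PYOJPB' cursor=6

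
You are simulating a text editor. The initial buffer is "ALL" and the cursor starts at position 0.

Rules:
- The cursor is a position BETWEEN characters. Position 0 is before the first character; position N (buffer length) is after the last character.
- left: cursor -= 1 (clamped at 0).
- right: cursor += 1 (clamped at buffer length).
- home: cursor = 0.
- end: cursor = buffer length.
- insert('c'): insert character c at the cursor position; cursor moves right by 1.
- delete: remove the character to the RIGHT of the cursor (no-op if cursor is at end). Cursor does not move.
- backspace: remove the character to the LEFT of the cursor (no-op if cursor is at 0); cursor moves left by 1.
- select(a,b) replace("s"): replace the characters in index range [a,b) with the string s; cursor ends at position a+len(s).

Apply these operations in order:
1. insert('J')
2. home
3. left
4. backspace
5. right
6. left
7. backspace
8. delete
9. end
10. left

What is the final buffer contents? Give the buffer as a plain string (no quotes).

After op 1 (insert('J')): buf='JALL' cursor=1
After op 2 (home): buf='JALL' cursor=0
After op 3 (left): buf='JALL' cursor=0
After op 4 (backspace): buf='JALL' cursor=0
After op 5 (right): buf='JALL' cursor=1
After op 6 (left): buf='JALL' cursor=0
After op 7 (backspace): buf='JALL' cursor=0
After op 8 (delete): buf='ALL' cursor=0
After op 9 (end): buf='ALL' cursor=3
After op 10 (left): buf='ALL' cursor=2

Answer: ALL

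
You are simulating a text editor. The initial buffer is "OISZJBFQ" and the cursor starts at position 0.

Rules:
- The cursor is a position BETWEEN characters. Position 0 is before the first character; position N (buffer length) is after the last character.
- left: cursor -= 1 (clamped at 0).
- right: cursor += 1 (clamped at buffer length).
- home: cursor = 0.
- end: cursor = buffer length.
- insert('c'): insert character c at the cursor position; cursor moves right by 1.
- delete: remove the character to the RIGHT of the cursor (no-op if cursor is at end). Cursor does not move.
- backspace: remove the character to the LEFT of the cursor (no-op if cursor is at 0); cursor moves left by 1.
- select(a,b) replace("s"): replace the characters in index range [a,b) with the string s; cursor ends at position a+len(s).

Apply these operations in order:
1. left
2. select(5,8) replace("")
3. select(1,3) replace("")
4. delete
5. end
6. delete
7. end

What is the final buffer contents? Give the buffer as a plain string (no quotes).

After op 1 (left): buf='OISZJBFQ' cursor=0
After op 2 (select(5,8) replace("")): buf='OISZJ' cursor=5
After op 3 (select(1,3) replace("")): buf='OZJ' cursor=1
After op 4 (delete): buf='OJ' cursor=1
After op 5 (end): buf='OJ' cursor=2
After op 6 (delete): buf='OJ' cursor=2
After op 7 (end): buf='OJ' cursor=2

Answer: OJ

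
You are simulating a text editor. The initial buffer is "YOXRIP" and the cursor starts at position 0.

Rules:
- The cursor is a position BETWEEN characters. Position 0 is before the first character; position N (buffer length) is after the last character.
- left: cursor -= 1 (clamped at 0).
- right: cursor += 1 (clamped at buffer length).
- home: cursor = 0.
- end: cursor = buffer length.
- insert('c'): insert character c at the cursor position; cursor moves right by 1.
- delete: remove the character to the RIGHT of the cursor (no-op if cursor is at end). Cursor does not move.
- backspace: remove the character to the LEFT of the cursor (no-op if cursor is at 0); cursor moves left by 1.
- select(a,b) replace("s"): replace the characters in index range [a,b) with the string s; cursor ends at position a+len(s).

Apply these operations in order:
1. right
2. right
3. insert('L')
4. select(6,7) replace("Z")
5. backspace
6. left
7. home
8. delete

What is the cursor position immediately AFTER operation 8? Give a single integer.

After op 1 (right): buf='YOXRIP' cursor=1
After op 2 (right): buf='YOXRIP' cursor=2
After op 3 (insert('L')): buf='YOLXRIP' cursor=3
After op 4 (select(6,7) replace("Z")): buf='YOLXRIZ' cursor=7
After op 5 (backspace): buf='YOLXRI' cursor=6
After op 6 (left): buf='YOLXRI' cursor=5
After op 7 (home): buf='YOLXRI' cursor=0
After op 8 (delete): buf='OLXRI' cursor=0

Answer: 0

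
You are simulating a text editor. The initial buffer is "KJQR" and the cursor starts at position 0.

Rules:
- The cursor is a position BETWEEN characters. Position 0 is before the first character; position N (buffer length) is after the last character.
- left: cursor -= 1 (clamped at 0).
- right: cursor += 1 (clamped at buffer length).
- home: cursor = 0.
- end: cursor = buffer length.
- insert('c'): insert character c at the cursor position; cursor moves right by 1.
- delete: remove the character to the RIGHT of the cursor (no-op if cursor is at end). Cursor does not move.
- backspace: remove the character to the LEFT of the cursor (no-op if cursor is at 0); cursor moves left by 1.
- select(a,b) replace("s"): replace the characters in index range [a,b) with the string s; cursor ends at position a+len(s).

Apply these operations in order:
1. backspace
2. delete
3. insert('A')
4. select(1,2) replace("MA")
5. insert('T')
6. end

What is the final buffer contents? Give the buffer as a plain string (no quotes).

After op 1 (backspace): buf='KJQR' cursor=0
After op 2 (delete): buf='JQR' cursor=0
After op 3 (insert('A')): buf='AJQR' cursor=1
After op 4 (select(1,2) replace("MA")): buf='AMAQR' cursor=3
After op 5 (insert('T')): buf='AMATQR' cursor=4
After op 6 (end): buf='AMATQR' cursor=6

Answer: AMATQR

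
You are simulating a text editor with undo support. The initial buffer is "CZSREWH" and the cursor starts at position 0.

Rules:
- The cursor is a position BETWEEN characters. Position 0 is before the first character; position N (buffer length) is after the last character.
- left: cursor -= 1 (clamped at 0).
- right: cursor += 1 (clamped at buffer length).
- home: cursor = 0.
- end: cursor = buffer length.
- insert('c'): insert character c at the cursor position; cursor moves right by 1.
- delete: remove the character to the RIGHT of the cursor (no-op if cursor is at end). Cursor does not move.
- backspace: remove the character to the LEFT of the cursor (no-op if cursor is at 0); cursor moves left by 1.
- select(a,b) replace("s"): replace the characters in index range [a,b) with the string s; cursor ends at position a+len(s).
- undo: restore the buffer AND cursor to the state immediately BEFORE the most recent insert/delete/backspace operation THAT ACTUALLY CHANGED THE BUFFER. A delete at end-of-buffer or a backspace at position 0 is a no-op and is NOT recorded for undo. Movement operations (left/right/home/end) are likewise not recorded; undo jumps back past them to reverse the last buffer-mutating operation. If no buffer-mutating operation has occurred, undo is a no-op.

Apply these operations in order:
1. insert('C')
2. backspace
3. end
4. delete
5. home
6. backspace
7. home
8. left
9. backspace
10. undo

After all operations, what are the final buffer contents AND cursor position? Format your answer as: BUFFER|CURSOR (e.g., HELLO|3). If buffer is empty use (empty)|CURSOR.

After op 1 (insert('C')): buf='CCZSREWH' cursor=1
After op 2 (backspace): buf='CZSREWH' cursor=0
After op 3 (end): buf='CZSREWH' cursor=7
After op 4 (delete): buf='CZSREWH' cursor=7
After op 5 (home): buf='CZSREWH' cursor=0
After op 6 (backspace): buf='CZSREWH' cursor=0
After op 7 (home): buf='CZSREWH' cursor=0
After op 8 (left): buf='CZSREWH' cursor=0
After op 9 (backspace): buf='CZSREWH' cursor=0
After op 10 (undo): buf='CCZSREWH' cursor=1

Answer: CCZSREWH|1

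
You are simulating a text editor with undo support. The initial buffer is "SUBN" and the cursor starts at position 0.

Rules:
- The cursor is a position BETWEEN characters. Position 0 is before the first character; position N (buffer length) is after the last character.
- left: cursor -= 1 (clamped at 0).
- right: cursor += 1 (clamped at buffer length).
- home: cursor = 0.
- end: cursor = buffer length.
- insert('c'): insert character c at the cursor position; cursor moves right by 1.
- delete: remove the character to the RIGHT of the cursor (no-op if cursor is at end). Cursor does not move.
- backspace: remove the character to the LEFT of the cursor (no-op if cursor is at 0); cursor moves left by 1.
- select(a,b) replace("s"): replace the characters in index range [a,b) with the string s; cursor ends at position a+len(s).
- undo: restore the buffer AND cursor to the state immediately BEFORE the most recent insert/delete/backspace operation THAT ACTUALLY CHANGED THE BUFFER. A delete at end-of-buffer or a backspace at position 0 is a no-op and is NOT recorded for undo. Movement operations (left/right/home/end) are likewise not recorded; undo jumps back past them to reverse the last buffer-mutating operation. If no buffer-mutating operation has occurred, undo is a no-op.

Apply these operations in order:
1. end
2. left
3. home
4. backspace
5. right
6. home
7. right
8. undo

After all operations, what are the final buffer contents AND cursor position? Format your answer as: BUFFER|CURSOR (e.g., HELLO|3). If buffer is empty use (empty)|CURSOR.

Answer: SUBN|1

Derivation:
After op 1 (end): buf='SUBN' cursor=4
After op 2 (left): buf='SUBN' cursor=3
After op 3 (home): buf='SUBN' cursor=0
After op 4 (backspace): buf='SUBN' cursor=0
After op 5 (right): buf='SUBN' cursor=1
After op 6 (home): buf='SUBN' cursor=0
After op 7 (right): buf='SUBN' cursor=1
After op 8 (undo): buf='SUBN' cursor=1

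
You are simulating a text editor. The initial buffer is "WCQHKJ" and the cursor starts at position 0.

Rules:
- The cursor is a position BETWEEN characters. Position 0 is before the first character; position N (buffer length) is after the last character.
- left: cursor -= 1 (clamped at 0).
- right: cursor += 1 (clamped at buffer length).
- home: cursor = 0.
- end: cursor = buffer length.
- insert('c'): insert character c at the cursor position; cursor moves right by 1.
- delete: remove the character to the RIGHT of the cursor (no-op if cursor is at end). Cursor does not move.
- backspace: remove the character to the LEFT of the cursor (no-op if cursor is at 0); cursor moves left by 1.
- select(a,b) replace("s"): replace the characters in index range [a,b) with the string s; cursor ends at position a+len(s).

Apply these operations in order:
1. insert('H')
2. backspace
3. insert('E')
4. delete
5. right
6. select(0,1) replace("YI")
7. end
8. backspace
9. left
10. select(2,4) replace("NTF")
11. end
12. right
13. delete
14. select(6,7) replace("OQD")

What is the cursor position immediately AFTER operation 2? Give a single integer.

Answer: 0

Derivation:
After op 1 (insert('H')): buf='HWCQHKJ' cursor=1
After op 2 (backspace): buf='WCQHKJ' cursor=0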